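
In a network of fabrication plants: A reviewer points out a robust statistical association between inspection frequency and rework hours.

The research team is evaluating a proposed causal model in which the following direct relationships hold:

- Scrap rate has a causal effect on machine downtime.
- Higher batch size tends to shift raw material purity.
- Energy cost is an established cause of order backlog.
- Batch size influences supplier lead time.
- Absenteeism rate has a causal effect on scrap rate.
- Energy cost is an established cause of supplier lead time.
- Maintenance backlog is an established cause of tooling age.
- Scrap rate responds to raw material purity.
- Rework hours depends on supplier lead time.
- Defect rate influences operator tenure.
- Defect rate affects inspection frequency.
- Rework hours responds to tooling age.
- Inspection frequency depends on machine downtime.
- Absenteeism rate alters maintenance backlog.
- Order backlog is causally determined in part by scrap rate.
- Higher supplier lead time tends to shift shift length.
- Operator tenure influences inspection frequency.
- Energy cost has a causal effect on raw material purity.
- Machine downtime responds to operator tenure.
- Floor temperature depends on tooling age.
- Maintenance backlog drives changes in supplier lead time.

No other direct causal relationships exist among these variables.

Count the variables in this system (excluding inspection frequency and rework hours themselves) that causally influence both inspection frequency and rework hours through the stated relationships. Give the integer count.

The common causes are: absenteeism rate (to inspection frequency via absenteeism rate → scrap rate → machine downtime → inspection frequency; to rework hours via absenteeism rate → maintenance backlog → tooling age → rework hours); batch size (to inspection frequency via batch size → raw material purity → scrap rate → machine downtime → inspection frequency; to rework hours via batch size → supplier lead time → rework hours); energy cost (to inspection frequency via energy cost → raw material purity → scrap rate → machine downtime → inspection frequency; to rework hours via energy cost → supplier lead time → rework hours).
Every other variable lacks a causal path to at least one of inspection frequency and rework hours.

3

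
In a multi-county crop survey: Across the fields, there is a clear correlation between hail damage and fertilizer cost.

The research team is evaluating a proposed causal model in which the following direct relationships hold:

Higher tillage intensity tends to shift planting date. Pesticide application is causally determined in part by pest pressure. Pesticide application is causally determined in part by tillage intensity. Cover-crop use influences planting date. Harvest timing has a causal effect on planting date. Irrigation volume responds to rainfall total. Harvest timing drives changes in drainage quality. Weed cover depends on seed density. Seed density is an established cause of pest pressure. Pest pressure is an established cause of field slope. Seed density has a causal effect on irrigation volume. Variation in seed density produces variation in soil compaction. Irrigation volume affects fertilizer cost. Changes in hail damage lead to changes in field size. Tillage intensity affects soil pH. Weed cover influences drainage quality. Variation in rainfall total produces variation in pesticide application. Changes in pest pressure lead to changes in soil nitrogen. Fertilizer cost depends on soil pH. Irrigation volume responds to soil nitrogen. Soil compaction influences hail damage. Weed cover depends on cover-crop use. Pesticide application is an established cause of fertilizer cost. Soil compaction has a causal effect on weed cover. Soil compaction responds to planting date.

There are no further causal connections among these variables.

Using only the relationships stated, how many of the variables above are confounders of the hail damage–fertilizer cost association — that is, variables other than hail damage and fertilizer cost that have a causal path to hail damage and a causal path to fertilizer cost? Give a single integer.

2

The common causes are: seed density (to hail damage via seed density → soil compaction → hail damage; to fertilizer cost via seed density → irrigation volume → fertilizer cost); tillage intensity (to hail damage via tillage intensity → planting date → soil compaction → hail damage; to fertilizer cost via tillage intensity → soil pH → fertilizer cost).
Every other variable lacks a causal path to at least one of hail damage and fertilizer cost.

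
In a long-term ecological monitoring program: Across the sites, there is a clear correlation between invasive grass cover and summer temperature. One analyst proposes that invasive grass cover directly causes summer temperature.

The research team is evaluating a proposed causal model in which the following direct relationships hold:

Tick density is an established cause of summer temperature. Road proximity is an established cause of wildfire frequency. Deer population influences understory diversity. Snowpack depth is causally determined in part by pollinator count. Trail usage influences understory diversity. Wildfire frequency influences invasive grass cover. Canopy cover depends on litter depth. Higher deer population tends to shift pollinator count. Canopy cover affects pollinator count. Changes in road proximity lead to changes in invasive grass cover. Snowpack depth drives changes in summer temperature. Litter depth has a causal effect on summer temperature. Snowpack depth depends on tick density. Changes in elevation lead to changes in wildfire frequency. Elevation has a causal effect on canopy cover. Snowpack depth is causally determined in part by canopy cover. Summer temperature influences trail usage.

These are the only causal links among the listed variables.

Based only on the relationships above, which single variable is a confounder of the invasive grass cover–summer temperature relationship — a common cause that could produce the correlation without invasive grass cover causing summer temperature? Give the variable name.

Elevation has a causal path to invasive grass cover (elevation → wildfire frequency → invasive grass cover) and a separate causal path to summer temperature (elevation → canopy cover → snowpack depth → summer temperature), so it is a common cause of both.
No stated relationship gives invasive grass cover a causal route to summer temperature, so the correlation is explained by the shared upstream cause rather than a direct effect.

elevation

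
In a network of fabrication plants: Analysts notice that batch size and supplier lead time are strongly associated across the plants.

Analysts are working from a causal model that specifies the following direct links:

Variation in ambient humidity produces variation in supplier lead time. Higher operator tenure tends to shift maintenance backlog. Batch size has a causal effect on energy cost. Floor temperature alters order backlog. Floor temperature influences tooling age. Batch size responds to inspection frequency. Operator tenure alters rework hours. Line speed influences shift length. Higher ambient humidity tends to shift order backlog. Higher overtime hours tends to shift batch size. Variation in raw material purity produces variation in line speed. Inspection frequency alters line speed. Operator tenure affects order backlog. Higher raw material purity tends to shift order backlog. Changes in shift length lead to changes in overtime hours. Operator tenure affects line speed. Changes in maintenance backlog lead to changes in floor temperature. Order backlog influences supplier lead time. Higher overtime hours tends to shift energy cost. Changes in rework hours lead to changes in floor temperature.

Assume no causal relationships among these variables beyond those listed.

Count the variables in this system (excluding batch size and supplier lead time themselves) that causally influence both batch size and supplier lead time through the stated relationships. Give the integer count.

The common causes are: operator tenure (to batch size via operator tenure → line speed → shift length → overtime hours → batch size; to supplier lead time via operator tenure → order backlog → supplier lead time); raw material purity (to batch size via raw material purity → line speed → shift length → overtime hours → batch size; to supplier lead time via raw material purity → order backlog → supplier lead time).
Every other variable lacks a causal path to at least one of batch size and supplier lead time.

2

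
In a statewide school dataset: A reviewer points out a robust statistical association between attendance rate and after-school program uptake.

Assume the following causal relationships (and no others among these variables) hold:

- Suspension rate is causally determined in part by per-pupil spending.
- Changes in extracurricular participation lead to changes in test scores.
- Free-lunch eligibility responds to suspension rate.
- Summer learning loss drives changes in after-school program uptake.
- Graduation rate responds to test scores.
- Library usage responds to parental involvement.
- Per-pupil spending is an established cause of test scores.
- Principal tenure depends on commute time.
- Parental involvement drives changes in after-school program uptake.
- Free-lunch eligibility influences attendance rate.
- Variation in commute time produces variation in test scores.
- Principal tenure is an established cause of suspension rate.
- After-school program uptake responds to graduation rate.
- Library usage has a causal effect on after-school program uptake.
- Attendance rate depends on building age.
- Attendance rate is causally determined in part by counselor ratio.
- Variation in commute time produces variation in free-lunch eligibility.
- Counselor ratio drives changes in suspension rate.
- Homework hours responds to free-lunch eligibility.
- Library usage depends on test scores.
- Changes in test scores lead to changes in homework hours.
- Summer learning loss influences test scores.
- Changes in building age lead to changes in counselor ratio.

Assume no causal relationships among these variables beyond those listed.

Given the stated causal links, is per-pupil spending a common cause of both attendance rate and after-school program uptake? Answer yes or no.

Per-pupil spending has a causal path to attendance rate (per-pupil spending → suspension rate → free-lunch eligibility → attendance rate) and to after-school program uptake (per-pupil spending → test scores → library usage → after-school program uptake), so it is a common cause of both — a confounder.

yes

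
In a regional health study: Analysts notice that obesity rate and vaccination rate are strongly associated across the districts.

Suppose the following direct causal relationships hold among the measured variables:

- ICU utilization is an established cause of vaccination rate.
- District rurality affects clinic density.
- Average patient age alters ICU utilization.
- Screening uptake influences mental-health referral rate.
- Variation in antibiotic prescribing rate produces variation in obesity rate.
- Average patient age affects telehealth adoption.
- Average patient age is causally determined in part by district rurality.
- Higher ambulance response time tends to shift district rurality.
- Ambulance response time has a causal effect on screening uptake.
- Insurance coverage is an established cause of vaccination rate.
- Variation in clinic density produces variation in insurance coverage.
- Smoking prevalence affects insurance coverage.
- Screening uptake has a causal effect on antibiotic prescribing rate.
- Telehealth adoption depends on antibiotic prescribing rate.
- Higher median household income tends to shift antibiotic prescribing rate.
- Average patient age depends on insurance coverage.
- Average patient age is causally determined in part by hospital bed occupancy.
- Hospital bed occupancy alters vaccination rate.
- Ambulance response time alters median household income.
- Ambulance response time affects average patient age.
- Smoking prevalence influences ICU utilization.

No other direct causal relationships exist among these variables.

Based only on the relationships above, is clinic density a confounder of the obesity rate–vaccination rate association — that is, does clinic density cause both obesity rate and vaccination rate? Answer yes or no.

Clinic density has no stated causal path to obesity rate. A confounder must cause both variables, so clinic density does not qualify.

no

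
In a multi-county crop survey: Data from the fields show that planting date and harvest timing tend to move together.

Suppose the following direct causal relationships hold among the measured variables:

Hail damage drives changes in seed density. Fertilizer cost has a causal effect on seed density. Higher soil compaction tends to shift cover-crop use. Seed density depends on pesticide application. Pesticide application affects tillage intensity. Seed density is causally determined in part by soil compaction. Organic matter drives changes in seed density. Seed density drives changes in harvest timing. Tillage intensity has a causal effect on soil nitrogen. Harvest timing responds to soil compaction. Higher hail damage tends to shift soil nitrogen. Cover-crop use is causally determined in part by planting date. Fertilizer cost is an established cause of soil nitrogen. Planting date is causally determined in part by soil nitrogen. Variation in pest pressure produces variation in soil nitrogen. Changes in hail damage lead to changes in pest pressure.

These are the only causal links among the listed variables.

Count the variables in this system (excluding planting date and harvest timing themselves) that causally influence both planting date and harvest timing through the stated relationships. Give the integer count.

3

The common causes are: fertilizer cost (to planting date via fertilizer cost → soil nitrogen → planting date; to harvest timing via fertilizer cost → seed density → harvest timing); hail damage (to planting date via hail damage → soil nitrogen → planting date; to harvest timing via hail damage → seed density → harvest timing); pesticide application (to planting date via pesticide application → tillage intensity → soil nitrogen → planting date; to harvest timing via pesticide application → seed density → harvest timing).
Every other variable lacks a causal path to at least one of planting date and harvest timing.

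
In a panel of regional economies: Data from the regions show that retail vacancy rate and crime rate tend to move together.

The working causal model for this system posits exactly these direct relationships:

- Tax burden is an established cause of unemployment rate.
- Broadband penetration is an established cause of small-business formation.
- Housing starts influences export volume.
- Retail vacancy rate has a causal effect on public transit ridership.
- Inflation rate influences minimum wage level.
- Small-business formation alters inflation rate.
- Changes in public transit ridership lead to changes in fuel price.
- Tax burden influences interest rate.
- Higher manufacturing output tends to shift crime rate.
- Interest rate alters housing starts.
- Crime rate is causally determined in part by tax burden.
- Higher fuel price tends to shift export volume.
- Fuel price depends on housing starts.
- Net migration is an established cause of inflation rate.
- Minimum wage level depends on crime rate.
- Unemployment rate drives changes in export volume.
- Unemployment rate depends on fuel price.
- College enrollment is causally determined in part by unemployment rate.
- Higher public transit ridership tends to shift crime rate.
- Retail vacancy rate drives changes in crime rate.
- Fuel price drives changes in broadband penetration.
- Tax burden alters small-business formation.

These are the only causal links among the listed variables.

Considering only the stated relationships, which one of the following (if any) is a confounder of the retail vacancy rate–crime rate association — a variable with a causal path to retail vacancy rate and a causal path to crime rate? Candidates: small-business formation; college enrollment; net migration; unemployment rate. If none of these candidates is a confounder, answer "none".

None of the listed candidates has causal paths to both retail vacancy rate and crime rate in the stated relationships, so none is a common cause.

none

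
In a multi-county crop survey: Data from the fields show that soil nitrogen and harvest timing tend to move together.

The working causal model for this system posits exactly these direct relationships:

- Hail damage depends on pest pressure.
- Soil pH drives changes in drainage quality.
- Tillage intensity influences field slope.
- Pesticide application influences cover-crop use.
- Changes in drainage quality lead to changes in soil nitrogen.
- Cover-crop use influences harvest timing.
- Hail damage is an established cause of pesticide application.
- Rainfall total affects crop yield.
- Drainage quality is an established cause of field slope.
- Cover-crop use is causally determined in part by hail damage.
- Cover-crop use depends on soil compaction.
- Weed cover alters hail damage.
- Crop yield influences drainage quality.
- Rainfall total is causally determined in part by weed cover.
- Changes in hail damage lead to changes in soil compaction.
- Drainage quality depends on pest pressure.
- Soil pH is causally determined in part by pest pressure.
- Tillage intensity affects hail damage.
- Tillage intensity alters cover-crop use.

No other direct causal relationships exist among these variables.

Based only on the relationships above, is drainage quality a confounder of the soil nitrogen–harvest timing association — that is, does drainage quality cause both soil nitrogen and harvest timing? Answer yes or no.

Drainage quality has no stated causal path to harvest timing. A confounder must cause both variables, so drainage quality does not qualify.

no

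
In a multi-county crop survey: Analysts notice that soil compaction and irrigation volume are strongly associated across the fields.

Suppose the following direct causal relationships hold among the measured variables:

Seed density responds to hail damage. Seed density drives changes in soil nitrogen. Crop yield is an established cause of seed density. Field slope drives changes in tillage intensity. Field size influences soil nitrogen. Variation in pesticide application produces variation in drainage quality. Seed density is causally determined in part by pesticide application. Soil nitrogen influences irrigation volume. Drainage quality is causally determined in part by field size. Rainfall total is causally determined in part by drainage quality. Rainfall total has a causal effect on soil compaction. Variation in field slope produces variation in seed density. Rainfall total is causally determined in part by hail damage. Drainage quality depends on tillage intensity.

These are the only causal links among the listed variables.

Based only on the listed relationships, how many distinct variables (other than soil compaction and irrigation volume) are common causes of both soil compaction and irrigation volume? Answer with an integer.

4

The common causes are: field size (to soil compaction via field size → drainage quality → rainfall total → soil compaction; to irrigation volume via field size → soil nitrogen → irrigation volume); field slope (to soil compaction via field slope → tillage intensity → drainage quality → rainfall total → soil compaction; to irrigation volume via field slope → seed density → soil nitrogen → irrigation volume); hail damage (to soil compaction via hail damage → rainfall total → soil compaction; to irrigation volume via hail damage → seed density → soil nitrogen → irrigation volume); pesticide application (to soil compaction via pesticide application → drainage quality → rainfall total → soil compaction; to irrigation volume via pesticide application → seed density → soil nitrogen → irrigation volume).
Every other variable lacks a causal path to at least one of soil compaction and irrigation volume.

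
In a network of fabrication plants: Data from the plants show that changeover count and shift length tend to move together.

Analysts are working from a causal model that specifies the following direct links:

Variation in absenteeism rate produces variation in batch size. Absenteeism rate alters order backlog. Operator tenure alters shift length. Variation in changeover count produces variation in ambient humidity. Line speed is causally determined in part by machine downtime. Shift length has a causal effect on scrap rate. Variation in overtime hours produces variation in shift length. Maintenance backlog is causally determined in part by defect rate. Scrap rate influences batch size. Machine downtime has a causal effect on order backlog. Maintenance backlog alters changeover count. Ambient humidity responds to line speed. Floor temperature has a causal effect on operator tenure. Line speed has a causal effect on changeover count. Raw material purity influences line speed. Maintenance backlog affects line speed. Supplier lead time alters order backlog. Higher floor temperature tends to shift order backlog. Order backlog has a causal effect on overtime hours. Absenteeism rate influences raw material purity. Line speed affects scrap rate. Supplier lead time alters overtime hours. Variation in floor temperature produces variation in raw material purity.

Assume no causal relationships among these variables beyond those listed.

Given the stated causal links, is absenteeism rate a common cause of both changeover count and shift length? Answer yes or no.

Absenteeism rate has a causal path to changeover count (absenteeism rate → raw material purity → line speed → changeover count) and to shift length (absenteeism rate → order backlog → overtime hours → shift length), so it is a common cause of both — a confounder.

yes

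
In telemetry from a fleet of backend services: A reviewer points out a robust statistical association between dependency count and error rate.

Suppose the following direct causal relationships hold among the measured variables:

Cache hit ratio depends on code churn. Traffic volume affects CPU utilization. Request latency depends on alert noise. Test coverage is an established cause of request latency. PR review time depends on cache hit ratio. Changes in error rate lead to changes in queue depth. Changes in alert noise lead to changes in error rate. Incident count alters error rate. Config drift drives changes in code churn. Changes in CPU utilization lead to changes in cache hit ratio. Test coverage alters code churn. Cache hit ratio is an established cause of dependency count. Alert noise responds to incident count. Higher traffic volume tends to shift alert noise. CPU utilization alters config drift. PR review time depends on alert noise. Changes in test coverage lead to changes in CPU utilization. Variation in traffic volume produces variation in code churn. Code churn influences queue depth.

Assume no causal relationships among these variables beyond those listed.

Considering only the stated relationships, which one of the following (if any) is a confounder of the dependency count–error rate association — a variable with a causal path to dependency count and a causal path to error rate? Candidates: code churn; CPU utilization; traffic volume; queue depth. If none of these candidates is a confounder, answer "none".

traffic volume

Traffic volume causes dependency count (traffic volume → code churn → cache hit ratio → dependency count) and also causes error rate (traffic volume → alert noise → error rate); it is a common cause of both.
Each of the other candidates lacks a causal path to at least one of dependency count and error rate, so they do not confound the relationship.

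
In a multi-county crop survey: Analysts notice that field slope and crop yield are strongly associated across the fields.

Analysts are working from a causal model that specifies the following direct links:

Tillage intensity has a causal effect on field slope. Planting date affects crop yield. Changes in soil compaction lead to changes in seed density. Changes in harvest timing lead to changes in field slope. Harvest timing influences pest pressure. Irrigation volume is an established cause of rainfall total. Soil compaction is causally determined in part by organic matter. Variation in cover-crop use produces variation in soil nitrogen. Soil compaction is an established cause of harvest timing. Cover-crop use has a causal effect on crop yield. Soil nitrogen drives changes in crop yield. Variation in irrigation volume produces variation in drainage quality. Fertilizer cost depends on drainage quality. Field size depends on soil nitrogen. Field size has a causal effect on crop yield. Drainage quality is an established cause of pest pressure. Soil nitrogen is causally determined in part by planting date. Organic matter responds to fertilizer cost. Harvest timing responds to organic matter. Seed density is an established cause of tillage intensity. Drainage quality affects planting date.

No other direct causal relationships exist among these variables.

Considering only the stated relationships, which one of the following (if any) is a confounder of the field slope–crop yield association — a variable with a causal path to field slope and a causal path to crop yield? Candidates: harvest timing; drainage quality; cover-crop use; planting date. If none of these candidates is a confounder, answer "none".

drainage quality

Drainage quality causes field slope (drainage quality → fertilizer cost → organic matter → harvest timing → field slope) and also causes crop yield (drainage quality → planting date → crop yield); it is a common cause of both.
Each of the other candidates lacks a causal path to at least one of field slope and crop yield, so they do not confound the relationship.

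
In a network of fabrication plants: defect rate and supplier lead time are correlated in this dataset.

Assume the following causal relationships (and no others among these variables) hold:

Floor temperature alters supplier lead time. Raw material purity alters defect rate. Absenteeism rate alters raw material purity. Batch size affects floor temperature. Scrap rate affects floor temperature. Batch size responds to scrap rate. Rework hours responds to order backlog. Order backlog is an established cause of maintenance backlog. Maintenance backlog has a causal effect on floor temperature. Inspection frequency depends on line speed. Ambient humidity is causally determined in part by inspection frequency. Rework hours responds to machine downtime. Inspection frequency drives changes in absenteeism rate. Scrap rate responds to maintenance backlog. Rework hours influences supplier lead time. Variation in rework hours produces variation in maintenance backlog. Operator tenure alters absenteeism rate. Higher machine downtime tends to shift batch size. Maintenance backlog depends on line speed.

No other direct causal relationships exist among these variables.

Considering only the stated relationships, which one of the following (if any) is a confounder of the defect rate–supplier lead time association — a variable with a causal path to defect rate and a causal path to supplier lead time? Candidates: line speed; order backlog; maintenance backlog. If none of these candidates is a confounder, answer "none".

line speed

Line speed causes defect rate (line speed → inspection frequency → absenteeism rate → raw material purity → defect rate) and also causes supplier lead time (line speed → maintenance backlog → floor temperature → supplier lead time); it is a common cause of both.
Each of the other candidates lacks a causal path to at least one of defect rate and supplier lead time, so they do not confound the relationship.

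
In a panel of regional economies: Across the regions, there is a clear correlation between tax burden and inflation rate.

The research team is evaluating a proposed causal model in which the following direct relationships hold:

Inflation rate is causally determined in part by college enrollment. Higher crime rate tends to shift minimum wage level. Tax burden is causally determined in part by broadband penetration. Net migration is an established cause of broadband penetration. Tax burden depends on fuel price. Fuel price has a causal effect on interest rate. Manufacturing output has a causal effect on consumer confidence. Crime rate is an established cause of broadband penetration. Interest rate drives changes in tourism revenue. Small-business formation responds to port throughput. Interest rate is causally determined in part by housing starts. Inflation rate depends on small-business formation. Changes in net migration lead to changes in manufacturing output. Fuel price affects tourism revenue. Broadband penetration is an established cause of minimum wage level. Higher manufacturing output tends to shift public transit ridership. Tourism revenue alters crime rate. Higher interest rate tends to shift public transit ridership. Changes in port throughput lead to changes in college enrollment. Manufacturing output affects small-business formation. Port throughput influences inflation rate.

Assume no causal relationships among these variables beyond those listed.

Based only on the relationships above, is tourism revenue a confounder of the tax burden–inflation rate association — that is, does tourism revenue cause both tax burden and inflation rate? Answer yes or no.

Tourism revenue has no stated causal path to inflation rate. A confounder must cause both variables, so tourism revenue does not qualify.

no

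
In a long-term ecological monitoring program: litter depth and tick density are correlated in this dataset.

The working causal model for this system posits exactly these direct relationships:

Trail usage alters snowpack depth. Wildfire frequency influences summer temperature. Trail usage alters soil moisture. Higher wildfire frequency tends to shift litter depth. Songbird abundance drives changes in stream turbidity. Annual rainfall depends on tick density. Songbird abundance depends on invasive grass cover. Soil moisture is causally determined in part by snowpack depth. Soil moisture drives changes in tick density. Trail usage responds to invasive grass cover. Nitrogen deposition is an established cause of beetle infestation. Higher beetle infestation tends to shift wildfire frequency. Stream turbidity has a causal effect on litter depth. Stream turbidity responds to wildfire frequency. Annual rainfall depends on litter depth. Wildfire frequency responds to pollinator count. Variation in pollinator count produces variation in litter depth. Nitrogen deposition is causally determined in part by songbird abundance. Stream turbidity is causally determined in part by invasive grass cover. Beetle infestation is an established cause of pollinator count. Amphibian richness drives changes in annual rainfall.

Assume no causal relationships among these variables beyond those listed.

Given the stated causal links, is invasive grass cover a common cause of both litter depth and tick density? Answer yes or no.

Invasive grass cover has a causal path to litter depth (invasive grass cover → stream turbidity → litter depth) and to tick density (invasive grass cover → trail usage → soil moisture → tick density), so it is a common cause of both — a confounder.

yes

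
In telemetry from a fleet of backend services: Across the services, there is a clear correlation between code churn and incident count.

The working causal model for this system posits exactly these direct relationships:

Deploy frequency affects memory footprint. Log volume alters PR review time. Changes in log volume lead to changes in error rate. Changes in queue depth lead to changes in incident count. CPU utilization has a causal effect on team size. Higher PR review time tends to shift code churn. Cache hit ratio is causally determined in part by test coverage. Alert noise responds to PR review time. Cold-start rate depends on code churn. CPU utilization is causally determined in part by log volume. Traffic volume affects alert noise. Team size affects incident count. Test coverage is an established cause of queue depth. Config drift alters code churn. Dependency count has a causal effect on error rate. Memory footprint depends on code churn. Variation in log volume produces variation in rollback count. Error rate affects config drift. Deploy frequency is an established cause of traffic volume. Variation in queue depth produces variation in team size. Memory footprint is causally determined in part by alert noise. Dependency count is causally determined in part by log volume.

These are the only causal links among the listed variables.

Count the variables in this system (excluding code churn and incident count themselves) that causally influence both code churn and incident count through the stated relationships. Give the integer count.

1

The common causes are: log volume (to code churn via log volume → PR review time → code churn; to incident count via log volume → CPU utilization → team size → incident count).
Every other variable lacks a causal path to at least one of code churn and incident count.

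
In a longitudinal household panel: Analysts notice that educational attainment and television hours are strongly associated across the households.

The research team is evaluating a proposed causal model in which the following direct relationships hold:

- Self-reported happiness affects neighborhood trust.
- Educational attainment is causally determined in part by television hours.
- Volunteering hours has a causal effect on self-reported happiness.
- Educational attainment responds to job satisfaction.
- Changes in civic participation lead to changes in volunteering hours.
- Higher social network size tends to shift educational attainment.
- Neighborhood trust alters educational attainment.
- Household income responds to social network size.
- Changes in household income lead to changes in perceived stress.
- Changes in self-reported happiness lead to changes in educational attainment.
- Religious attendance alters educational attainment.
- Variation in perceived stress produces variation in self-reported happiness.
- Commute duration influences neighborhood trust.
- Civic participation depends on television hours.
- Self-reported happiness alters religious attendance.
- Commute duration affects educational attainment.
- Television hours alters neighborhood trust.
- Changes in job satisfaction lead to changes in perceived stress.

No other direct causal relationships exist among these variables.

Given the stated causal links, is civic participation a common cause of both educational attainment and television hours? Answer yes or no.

Civic participation has no stated causal path to television hours. A confounder must cause both variables, so civic participation does not qualify.

no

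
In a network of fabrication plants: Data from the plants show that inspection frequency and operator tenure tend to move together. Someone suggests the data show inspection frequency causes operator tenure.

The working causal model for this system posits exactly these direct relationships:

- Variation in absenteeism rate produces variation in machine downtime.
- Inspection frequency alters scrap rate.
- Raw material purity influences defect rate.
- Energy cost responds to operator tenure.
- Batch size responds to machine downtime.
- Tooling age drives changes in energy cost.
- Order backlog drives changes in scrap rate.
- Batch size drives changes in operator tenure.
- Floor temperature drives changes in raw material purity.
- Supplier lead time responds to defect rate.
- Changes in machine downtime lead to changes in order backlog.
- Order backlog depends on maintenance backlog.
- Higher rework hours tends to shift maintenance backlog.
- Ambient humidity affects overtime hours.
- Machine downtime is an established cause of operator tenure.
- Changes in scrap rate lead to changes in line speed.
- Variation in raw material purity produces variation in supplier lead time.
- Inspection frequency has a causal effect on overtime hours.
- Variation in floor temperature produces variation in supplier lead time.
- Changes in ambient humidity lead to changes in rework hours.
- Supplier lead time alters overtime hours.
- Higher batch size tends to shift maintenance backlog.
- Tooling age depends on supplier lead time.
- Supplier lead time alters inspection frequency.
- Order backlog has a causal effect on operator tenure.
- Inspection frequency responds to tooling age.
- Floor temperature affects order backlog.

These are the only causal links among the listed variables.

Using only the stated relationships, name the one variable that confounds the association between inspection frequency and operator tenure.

floor temperature

Floor temperature has a causal path to inspection frequency (floor temperature → supplier lead time → inspection frequency) and a separate causal path to operator tenure (floor temperature → order backlog → operator tenure), so it is a common cause of both.
No stated relationship gives inspection frequency a causal route to operator tenure, so the correlation is explained by the shared upstream cause rather than a direct effect.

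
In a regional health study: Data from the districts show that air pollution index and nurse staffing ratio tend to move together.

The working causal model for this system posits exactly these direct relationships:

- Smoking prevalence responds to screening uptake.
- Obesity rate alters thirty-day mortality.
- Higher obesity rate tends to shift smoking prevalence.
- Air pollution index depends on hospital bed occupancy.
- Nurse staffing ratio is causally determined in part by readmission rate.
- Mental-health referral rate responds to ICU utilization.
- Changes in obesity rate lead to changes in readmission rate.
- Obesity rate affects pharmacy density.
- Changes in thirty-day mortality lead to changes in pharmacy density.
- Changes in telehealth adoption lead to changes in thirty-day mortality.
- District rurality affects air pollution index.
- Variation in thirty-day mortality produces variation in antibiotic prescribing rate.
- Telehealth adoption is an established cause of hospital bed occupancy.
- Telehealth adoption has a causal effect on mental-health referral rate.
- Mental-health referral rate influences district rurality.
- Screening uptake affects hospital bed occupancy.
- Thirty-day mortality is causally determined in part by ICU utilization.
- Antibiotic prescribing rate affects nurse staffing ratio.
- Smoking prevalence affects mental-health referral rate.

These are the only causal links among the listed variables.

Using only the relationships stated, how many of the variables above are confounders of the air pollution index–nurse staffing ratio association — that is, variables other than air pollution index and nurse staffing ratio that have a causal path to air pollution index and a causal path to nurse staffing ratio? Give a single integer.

3

The common causes are: ICU utilization (to air pollution index via ICU utilization → mental-health referral rate → district rurality → air pollution index; to nurse staffing ratio via ICU utilization → thirty-day mortality → antibiotic prescribing rate → nurse staffing ratio); obesity rate (to air pollution index via obesity rate → smoking prevalence → mental-health referral rate → district rurality → air pollution index; to nurse staffing ratio via obesity rate → readmission rate → nurse staffing ratio); telehealth adoption (to air pollution index via telehealth adoption → hospital bed occupancy → air pollution index; to nurse staffing ratio via telehealth adoption → thirty-day mortality → antibiotic prescribing rate → nurse staffing ratio).
Every other variable lacks a causal path to at least one of air pollution index and nurse staffing ratio.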